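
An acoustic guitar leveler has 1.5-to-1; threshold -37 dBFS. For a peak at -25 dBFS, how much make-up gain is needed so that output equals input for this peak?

Overshoot 12 dB → 12/1.5 = 8 dB after compression, so the compressed level is -37 + 8 = -29 dBFS.
Make-up = target − compressed = -25 − (-29) = 4 dB.

4 dB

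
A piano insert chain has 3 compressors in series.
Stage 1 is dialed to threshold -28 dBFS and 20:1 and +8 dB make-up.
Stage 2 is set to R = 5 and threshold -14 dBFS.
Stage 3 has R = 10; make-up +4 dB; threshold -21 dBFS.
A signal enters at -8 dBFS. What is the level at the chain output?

-16.8 dBFS

Stage 1: -8 dBFS is 20 dB over -28 dBFS; at 20:1 that becomes 1 dB over, giving -27 dBFS; +8 dB make-up → -19 dBFS.
Stage 2: -19 dBFS is at or below the -14 dBFS threshold — no compression; output -19 dBFS.
Stage 3: 2 dB above -21 dBFS, reduced 10:1 to 0.2 dB above → -20.8 dBFS; +4 dB make-up → -16.8 dBFS.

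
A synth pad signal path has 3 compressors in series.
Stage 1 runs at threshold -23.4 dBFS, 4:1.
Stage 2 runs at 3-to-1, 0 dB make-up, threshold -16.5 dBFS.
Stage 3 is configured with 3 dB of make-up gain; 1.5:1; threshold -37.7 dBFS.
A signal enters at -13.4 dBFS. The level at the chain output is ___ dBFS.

Stage 1: -13.4 dBFS is 10 dB over -23.4 dBFS; at 4:1 that becomes 2.5 dB over, giving -20.9 dBFS.
Stage 2: -20.9 dBFS is at or below the -16.5 dBFS threshold — no compression; output -20.9 dBFS.
Stage 3: overshoot 16.8 dB → 16.8/1.5 = 11.2 dB → -26.5 dBFS; +3 dB make-up → -23.5 dBFS.

-23.5 dBFS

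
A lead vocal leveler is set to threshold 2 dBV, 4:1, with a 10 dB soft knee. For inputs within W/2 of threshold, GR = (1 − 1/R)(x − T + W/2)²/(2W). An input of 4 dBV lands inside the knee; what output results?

2.1625 dBV

x − T + W/2 = 4 − 2 + 5 = 7.
GR = (1 − 1/4) × 7² / 20 = 0.75 × 49 / 20 = 1.8375 dB.
Output = 4 − 1.8375 = 2.1625 dBV.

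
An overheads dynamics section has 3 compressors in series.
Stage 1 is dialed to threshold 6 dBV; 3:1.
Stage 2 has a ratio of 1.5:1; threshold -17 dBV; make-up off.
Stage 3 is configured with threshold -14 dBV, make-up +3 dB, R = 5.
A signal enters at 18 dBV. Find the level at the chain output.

-8 dBV

Stage 1: 12 dB above 6 dBV, reduced 3:1 to 4 dB above → 10 dBV.
Stage 2: overshoot 27 dB → 27/1.5 = 18 dB → 1 dBV.
Stage 3: 1 dBV is 15 dB over -14 dBV; at 5:1 that becomes 3 dB over, giving -11 dBV; +3 dB make-up → -8 dBV.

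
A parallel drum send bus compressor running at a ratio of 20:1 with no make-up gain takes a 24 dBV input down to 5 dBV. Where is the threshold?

4 dBV

Let T be the threshold. Output overshoot = (input overshoot)/R, so 5 − T = (24 − T)/20.
20·(5 − T) = 24 − T → 19·T = 100 − 24 = 76.
T = 76/19 = 4 dBV.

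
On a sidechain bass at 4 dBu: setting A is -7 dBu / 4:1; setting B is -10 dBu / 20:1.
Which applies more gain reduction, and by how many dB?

A: 11 dB over, compressed to 2.75 dB over, so 8.25 dB of GR.
B: 14 dB over, compressed to 0.7 dB over, so 13.3 dB of GR.
B reduces 5.05 dB more.

B, by 5.05 dB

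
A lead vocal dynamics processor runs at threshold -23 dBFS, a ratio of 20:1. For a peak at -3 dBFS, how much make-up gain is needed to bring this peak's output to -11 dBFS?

11 dB

The peak compresses to -23 + 20/20 = -22 dBFS.
To reach -11 dBFS requires -11 − (-22) = 11 dB of make-up.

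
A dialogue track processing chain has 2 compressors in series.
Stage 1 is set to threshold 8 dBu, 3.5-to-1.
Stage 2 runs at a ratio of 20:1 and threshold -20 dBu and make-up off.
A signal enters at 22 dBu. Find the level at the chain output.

Stage 1: 14 dB above 8 dBu, reduced 3.5:1 to 4 dB above → 12 dBu.
Stage 2: 12 dBu is 32 dB over -20 dBu; at 20:1 that becomes 1.6 dB over, giving -18.4 dBu.

-18.4 dBu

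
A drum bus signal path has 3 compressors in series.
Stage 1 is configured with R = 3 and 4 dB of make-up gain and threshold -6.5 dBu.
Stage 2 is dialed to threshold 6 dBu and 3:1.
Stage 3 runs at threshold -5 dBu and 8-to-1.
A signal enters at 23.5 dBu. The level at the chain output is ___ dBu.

Stage 1: 23.5 dBu is 30 dB over -6.5 dBu; at 3:1 that becomes 10 dB over, giving 3.5 dBu; +4 dB make-up → 7.5 dBu.
Stage 2: overshoot 1.5 dB → 1.5/3 = 0.5 dB → 6.5 dBu.
Stage 3: 11.5 dB above -5 dBu, reduced 8:1 to 1.4375 dB above → -3.5625 dBu.

-3.5625 dBu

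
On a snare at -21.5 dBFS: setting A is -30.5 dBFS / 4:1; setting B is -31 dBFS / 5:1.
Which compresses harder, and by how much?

B, by 0.85 dB

A: 9 dB over, compressed to 2.25 dB over, so 6.75 dB of GR.
B: 9.5 dB over, compressed to 1.9 dB over, so 7.6 dB of GR.
B applies 0.85 dB more gain reduction.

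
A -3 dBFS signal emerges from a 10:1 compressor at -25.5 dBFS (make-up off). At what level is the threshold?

-28 dBFS

Let T be the threshold. Output overshoot = (input overshoot)/R, so -25.5 − T = (-3 − T)/10.
10·(-25.5 − T) = -3 − T → 9·T = -255 − (-3) = -252.
T = -252/9 = -28 dBFS.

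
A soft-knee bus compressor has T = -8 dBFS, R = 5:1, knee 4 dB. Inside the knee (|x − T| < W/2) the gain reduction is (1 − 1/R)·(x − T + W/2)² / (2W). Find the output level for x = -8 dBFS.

x − T + W/2 = -8 − (-8) + 2 = 2.
GR = (1 − 1/5) × 2² / 8 = 0.8 × 4 / 8 = 0.4 dB.
Output = -8 − 0.4 = -8.4 dBFS.

-8.4 dBFS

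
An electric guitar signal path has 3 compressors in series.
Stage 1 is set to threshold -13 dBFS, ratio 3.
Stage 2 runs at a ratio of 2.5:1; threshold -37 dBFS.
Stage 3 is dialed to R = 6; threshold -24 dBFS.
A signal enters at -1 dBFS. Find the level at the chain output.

-25.8 dBFS

Stage 1: overshoot 12 dB → 12/3 = 4 dB → -9 dBFS.
Stage 2: -9 dBFS is 28 dB over -37 dBFS; at 2.5:1 that becomes 11.2 dB over, giving -25.8 dBFS.
Stage 3: below threshold (-25.8 ≤ -24); passes unchanged; output -25.8 dBFS.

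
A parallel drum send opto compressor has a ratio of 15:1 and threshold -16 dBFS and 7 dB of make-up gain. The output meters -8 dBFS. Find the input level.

-1 dBFS

Stripping the +7 dB make-up gives -15 dBFS at the gain stage.
Post-compression overshoot = -15 − (-16) = 1 dB.
Undo the ratio: input overshoot = 1 × 15 = 15 dB, giving input = -1 dBFS.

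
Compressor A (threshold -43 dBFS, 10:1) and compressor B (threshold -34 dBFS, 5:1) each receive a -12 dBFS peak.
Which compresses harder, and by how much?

A: 31 dB over, compressed to 3.1 dB over, so 27.9 dB of GR.
B: 22 dB over, compressed to 4.4 dB over, so 17.6 dB of GR.
A reduces 10.3 dB more.

A, by 10.3 dB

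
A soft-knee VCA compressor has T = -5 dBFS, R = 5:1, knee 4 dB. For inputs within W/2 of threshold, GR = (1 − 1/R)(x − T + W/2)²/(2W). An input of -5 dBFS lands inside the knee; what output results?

x − T + W/2 = -5 − (-5) + 2 = 2.
GR = (1 − 1/5) × 2² / 8 = 0.8 × 4 / 8 = 0.4 dB.
Output = -5 − 0.4 = -5.4 dBFS.

-5.4 dBFS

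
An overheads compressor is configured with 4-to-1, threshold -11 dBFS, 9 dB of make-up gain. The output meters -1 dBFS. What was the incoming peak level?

Stripping the +9 dB make-up gives -10 dBFS at the gain stage.
That's 1 dB above the -11 dBFS threshold.
Input overshoot = R × output overshoot = 4 dB → input = -11 + 4 = -7 dBFS.

-7 dBFS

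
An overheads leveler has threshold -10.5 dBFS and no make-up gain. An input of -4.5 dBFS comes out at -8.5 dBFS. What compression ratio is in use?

3:1

Input overshoot = -4.5 − (-10.5) = 6 dB; output overshoot = -8.5 − (-10.5) = 2 dB.
Ratio = 6 / 2 = 3.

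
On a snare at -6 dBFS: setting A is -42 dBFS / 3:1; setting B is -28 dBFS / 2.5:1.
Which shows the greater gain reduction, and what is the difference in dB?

A: overshoot 36 dB → output overshoot 12 dB → GR 24 dB.
B: overshoot 22 dB → output overshoot 8.8 dB → GR 13.2 dB.
A applies 10.8 dB more gain reduction.

A, by 10.8 dB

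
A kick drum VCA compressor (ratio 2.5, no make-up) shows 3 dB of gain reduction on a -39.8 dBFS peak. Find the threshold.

Input is 5 dB above T (since output overshoot × R = input overshoot: (-42.8 − T)·2.5 = -39.8 − T gives T = -44.8 dBFS).
Check: -44.8 + (-39.8 − (-44.8))/2.5 = -44.8 + 2 = -42.8 dBFS. ✓

-44.8 dBFS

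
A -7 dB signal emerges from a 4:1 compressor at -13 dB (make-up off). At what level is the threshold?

Let T be the threshold. Output overshoot = (input overshoot)/R, so -13 − T = (-7 − T)/4.
4·(-13 − T) = -7 − T → 3·T = -52 − (-7) = -45.
T = -45/3 = -15 dB.

-15 dB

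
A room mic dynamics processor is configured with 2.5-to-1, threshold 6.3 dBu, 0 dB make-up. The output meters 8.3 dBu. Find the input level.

The compressed level sits 8.3 − 6.3 = 2 dB over threshold.
Before 2.5:1 compression the overshoot was 2 × 2.5 = 5 dB, so input = 6.3 + 5 = 11.3 dBu.

11.3 dBu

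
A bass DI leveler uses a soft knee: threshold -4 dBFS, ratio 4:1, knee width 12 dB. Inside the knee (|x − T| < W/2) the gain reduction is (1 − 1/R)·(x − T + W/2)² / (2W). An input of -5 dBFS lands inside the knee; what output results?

-5.78125 dBFS

x − T + W/2 = -5 − (-4) + 6 = 5.
GR = (1 − 1/4) × 5² / 24 = 0.75 × 25 / 24 = 0.78125 dB.
Output = -5 − 0.78125 = -5.78125 dBFS.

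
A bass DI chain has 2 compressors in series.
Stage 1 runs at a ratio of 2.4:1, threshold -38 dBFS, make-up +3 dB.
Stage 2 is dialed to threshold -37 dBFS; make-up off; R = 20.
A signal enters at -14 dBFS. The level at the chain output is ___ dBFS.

-36.4 dBFS

Stage 1: 24 dB above -38 dBFS, reduced 2.4:1 to 10 dB above → -28 dBFS; +3 dB make-up → -25 dBFS.
Stage 2: -25 dBFS is 12 dB over -37 dBFS; at 20:1 that becomes 0.6 dB over, giving -36.4 dBFS.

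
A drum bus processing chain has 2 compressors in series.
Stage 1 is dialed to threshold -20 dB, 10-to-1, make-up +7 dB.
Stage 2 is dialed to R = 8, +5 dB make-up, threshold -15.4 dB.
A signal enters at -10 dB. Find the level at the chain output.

-9.975 dB

Stage 1: -10 dB is 10 dB over -20 dB; at 10:1 that becomes 1 dB over, giving -19 dB; +7 dB make-up → -12 dB.
Stage 2: 3.4 dB above -15.4 dB, reduced 8:1 to 0.425 dB above → -14.975 dB; +5 dB make-up → -9.975 dB.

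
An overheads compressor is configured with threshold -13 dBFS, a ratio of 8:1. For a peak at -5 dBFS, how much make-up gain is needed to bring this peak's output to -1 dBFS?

11 dB

Without make-up, output = threshold + overshoot/8 = -13 + 1 = -12 dBFS.
Gap to target: 11 dB.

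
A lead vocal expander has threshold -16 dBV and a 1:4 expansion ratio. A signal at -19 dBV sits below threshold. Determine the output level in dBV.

-28 dBV

Undershoot = (-16) − (-19) = 3 dB.
At 1:4, that expands to 12 dB under threshold.
Output = -16 − 12 = -28 dBV.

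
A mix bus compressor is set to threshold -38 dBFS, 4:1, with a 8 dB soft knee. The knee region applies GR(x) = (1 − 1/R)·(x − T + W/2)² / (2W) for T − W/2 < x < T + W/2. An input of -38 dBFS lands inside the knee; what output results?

-38.75 dBFS

x − T + W/2 = -38 − (-38) + 4 = 4.
GR = (1 − 1/4) × 4² / 16 = 0.75 × 16 / 16 = 0.75 dB.
Output = -38 − 0.75 = -38.75 dBFS.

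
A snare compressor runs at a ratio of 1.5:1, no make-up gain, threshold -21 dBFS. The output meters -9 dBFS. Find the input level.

That's 12 dB above the -21 dBFS threshold.
Undo the ratio: input overshoot = 12 × 1.5 = 18 dB, giving input = -3 dBFS.

-3 dBFS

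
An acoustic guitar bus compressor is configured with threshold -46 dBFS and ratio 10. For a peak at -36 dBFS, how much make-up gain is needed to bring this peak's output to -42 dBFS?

3 dB

Overshoot 10 dB → 10/10 = 1 dB after compression, so the compressed level is -46 + 1 = -45 dBFS.
Make-up = target − compressed = -42 − (-45) = 3 dB.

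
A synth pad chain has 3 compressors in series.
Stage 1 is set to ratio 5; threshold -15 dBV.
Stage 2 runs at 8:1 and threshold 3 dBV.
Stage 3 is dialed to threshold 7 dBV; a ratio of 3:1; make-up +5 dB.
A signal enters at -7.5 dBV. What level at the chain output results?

-8.5 dBV

Stage 1: -7.5 dBV is 7.5 dB over -15 dBV; at 5:1 that becomes 1.5 dB over, giving -13.5 dBV.
Stage 2: -13.5 dBV is at or below the 3 dBV threshold — no compression; output -13.5 dBV.
Stage 3: -13.5 dBV ≤ 7 dBV, so stage 3 doesn't engage; make-up brings it to -8.5 dBV.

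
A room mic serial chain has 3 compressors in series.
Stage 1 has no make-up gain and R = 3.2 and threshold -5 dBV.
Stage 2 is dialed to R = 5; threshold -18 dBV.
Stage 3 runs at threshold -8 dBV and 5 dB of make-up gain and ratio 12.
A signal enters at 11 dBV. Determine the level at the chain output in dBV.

Stage 1: overshoot 16 dB → 16/3.2 = 5 dB → 0 dBV.
Stage 2: 18 dB above -18 dBV, reduced 5:1 to 3.6 dB above → -14.4 dBV.
Stage 3: below threshold (-14.4 ≤ -8); passes unchanged; make-up brings it to -9.4 dBV.

-9.4 dBV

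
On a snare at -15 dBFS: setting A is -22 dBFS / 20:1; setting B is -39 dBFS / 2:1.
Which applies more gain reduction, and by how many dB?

A: GR = 7 − 7/20 = 6.65 dB.
B: GR = 24 − 24/2 = 12 dB.
B applies 5.35 dB more gain reduction.

B, by 5.35 dB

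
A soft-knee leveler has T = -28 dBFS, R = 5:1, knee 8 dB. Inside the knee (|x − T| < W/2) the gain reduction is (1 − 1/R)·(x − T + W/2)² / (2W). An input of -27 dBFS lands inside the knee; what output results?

x − T + W/2 = -27 − (-28) + 4 = 5.
GR = (1 − 1/5) × 5² / 16 = 0.8 × 25 / 16 = 1.25 dB.
Output = -27 − 1.25 = -28.25 dBFS.

-28.25 dBFS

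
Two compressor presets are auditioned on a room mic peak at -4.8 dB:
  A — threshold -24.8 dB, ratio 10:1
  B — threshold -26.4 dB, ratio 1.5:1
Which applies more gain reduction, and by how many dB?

A, by 10.8 dB

A: overshoot 20 dB → output overshoot 2 dB → GR 18 dB.
B: overshoot 21.6 dB → output overshoot 14.4 dB → GR 7.2 dB.
A applies 10.8 dB more gain reduction.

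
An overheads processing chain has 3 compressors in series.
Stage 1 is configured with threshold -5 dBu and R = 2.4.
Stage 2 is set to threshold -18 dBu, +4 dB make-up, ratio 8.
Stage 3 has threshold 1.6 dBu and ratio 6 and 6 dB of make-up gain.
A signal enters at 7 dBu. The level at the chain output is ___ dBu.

-5.75 dBu

Stage 1: 12 dB above -5 dBu, reduced 2.4:1 to 5 dB above → 0 dBu.
Stage 2: 0 dBu is 18 dB over -18 dBu; at 8:1 that becomes 2.25 dB over, giving -15.75 dBu; +4 dB make-up → -11.75 dBu.
Stage 3: below threshold (-11.75 ≤ 1.6); passes unchanged; make-up brings it to -5.75 dBu.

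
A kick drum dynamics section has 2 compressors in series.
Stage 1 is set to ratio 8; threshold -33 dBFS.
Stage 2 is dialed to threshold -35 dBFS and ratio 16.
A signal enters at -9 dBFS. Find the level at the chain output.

-34.6875 dBFS

Stage 1: 24 dB above -33 dBFS, reduced 8:1 to 3 dB above → -30 dBFS.
Stage 2: overshoot 5 dB → 5/16 = 0.3125 dB → -34.6875 dBFS.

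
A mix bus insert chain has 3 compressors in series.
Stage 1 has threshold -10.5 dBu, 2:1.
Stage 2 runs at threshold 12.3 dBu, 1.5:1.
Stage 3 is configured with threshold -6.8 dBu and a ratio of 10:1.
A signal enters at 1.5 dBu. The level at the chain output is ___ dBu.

Stage 1: 1.5 dBu is 12 dB over -10.5 dBu; at 2:1 that becomes 6 dB over, giving -4.5 dBu.
Stage 2: -4.5 dBu is at or below the 12.3 dBu threshold — no compression; output -4.5 dBu.
Stage 3: -4.5 dBu is 2.3 dB over -6.8 dBu; at 10:1 that becomes 0.23 dB over, giving -6.57 dBu.

-6.57 dBu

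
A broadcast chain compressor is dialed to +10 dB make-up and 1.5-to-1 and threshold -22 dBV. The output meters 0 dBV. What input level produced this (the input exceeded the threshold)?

-4 dBV

Remove make-up: 0 − 10 = -10 dBV.
That's 12 dB above the -22 dBV threshold.
Before 1.5:1 compression the overshoot was 12 × 1.5 = 18 dB, so input = -22 + 18 = -4 dBV.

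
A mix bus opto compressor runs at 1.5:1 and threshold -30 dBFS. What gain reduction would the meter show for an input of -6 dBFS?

The signal is 24 dB above threshold.
A 1.5:1 ratio leaves 16 dB of that excess.
Gain reduction = 24 − 16 = 8 dB.

8 dB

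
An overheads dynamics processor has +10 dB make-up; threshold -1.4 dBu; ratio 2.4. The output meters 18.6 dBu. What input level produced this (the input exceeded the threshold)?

Before make-up, the level was 18.6 − 10 = 8.6 dBu.
Post-compression overshoot = 8.6 − (-1.4) = 10 dB.
Before 2.4:1 compression the overshoot was 10 × 2.4 = 24 dB, so input = -1.4 + 24 = 22.6 dBu.

22.6 dBu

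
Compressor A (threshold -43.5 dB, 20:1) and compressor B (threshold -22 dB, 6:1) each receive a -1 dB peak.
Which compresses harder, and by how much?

A: GR = 42.5 − 42.5/20 = 40.375 dB.
B: GR = 21 − 21/6 = 17.5 dB.
Difference: 22.875 dB in favour of A.

A, by 22.875 dB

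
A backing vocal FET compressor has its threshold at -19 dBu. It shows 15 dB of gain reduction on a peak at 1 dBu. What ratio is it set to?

4:1

Input overshoot = 1 − (-19) = 20 dB.
Output overshoot = 20 − 15 = 5 dB.
Ratio = input overshoot / output overshoot = 20 / 5 = 4.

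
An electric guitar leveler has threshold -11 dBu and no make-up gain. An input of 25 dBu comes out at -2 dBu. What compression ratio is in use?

4:1

Input overshoot = 25 − (-11) = 36 dB; output overshoot = -2 − (-11) = 9 dB.
Ratio = 36 / 9 = 4.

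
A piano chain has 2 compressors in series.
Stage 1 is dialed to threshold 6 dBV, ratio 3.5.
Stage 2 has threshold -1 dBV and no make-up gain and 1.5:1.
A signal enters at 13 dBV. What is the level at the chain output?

5 dBV

Stage 1: 13 dBV is 7 dB over 6 dBV; at 3.5:1 that becomes 2 dB over, giving 8 dBV.
Stage 2: 8 dBV is 9 dB over -1 dBV; at 1.5:1 that becomes 6 dB over, giving 5 dBV.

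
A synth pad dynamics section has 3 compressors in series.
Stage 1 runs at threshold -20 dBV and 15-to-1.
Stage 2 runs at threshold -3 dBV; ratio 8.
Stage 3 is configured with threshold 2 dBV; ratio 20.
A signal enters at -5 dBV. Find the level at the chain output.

-19 dBV

Stage 1: -5 dBV is 15 dB over -20 dBV; at 15:1 that becomes 1 dB over, giving -19 dBV.
Stage 2: -19 dBV ≤ -3 dBV, so stage 2 doesn't engage; output -19 dBV.
Stage 3: -19 dBV is at or below the 2 dBV threshold — no compression; output -19 dBV.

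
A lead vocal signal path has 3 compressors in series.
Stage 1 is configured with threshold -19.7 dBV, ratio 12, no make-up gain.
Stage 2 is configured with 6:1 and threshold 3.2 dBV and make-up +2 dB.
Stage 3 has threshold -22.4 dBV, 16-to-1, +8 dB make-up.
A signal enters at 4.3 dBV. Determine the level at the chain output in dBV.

Stage 1: overshoot 24 dB → 24/12 = 2 dB → -17.7 dBV.
Stage 2: -17.7 dBV is at or below the 3.2 dBV threshold — no compression; make-up brings it to -15.7 dBV.
Stage 3: -15.7 dBV is 6.7 dB over -22.4 dBV; at 16:1 that becomes 0.41875 dB over, giving -21.98125 dBV; +8 dB make-up → -13.98125 dBV.

-13.98125 dBV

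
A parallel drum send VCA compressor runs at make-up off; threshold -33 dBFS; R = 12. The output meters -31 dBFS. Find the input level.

-9 dBFS

Post-compression overshoot = -31 − (-33) = 2 dB.
Input overshoot = R × output overshoot = 24 dB → input = -33 + 24 = -9 dBFS.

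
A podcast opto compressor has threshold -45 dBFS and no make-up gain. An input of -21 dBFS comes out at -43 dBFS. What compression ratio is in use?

Input overshoot = -21 − (-45) = 24 dB; output overshoot = -43 − (-45) = 2 dB.
Ratio = 24 / 2 = 12.

12:1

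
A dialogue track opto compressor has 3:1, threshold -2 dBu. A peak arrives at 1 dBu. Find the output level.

Overshoot: 1 − (-2) = 3 dB.
The 3 dB excess becomes 1 dB after 3:1 reduction.
That puts the output at -1 dBu.

-1 dBu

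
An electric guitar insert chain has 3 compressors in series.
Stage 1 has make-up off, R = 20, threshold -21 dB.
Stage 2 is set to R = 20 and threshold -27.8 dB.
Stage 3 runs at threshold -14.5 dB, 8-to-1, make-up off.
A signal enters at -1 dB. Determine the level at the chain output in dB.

-27.41 dB

Stage 1: 20 dB above -21 dB, reduced 20:1 to 1 dB above → -20 dB.
Stage 2: -20 dB is 7.8 dB over -27.8 dB; at 20:1 that becomes 0.39 dB over, giving -27.41 dB.
Stage 3: -27.41 dB ≤ -14.5 dB, so stage 3 doesn't engage; output -27.41 dB.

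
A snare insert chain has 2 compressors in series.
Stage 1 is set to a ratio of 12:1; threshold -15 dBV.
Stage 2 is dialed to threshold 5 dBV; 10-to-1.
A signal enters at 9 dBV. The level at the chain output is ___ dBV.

-13 dBV

Stage 1: 24 dB above -15 dBV, reduced 12:1 to 2 dB above → -13 dBV.
Stage 2: -13 dBV is at or below the 5 dBV threshold — no compression; output -13 dBV.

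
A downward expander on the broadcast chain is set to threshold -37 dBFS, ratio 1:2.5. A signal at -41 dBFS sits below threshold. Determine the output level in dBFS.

Undershoot = (-37) − (-41) = 4 dB.
At 1:2.5, that expands to 10 dB under threshold.
Output = -37 − 10 = -47 dBFS.

-47 dBFS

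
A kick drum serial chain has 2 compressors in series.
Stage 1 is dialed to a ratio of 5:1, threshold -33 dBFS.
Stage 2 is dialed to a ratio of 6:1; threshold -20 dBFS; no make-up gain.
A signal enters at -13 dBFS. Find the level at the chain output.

Stage 1: overshoot 20 dB → 20/5 = 4 dB → -29 dBFS.
Stage 2: -29 dBFS ≤ -20 dBFS, so stage 2 doesn't engage; output -29 dBFS.

-29 dBFS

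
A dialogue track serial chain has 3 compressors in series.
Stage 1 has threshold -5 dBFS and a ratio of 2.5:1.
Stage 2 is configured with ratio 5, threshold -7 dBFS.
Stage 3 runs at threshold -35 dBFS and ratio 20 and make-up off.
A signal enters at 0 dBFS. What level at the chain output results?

-33.56 dBFS

Stage 1: 0 dBFS is 5 dB over -5 dBFS; at 2.5:1 that becomes 2 dB over, giving -3 dBFS.
Stage 2: -3 dBFS is 4 dB over -7 dBFS; at 5:1 that becomes 0.8 dB over, giving -6.2 dBFS.
Stage 3: -6.2 dBFS is 28.8 dB over -35 dBFS; at 20:1 that becomes 1.44 dB over, giving -33.56 dBFS.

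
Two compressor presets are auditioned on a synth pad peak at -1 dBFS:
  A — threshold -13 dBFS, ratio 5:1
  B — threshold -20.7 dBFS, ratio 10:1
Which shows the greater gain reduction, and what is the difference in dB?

A: 12 dB over, compressed to 2.4 dB over, so 9.6 dB of GR.
B: 19.7 dB over, compressed to 1.97 dB over, so 17.73 dB of GR.
B reduces 8.13 dB more.

B, by 8.13 dB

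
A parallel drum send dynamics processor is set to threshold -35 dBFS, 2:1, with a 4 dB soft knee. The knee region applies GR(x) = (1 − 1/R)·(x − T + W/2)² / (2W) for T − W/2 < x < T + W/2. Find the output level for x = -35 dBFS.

x − T + W/2 = -35 − (-35) + 2 = 2.
GR = (1 − 1/2) × 2² / 8 = 0.5 × 4 / 8 = 0.25 dB.
Output = -35 − 0.25 = -35.25 dBFS.

-35.25 dBFS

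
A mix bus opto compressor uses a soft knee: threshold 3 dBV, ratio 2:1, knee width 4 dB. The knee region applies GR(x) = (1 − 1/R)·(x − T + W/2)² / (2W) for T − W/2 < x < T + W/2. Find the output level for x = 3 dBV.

x − T + W/2 = 3 − 3 + 2 = 2.
GR = (1 − 1/2) × 2² / 8 = 0.5 × 4 / 8 = 0.25 dB.
Output = 3 − 0.25 = 2.75 dBV.

2.75 dBV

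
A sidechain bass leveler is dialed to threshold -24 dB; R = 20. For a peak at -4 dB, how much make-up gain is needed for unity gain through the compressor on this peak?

19 dB

The peak compresses to -24 + 20/20 = -23 dB.
To reach -4 dB requires -4 − (-23) = 19 dB of make-up.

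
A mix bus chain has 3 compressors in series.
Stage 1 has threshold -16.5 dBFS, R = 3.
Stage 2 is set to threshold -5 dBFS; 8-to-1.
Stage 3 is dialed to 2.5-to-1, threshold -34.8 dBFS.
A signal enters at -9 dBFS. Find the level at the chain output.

Stage 1: -9 dBFS is 7.5 dB over -16.5 dBFS; at 3:1 that becomes 2.5 dB over, giving -14 dBFS.
Stage 2: -14 dBFS is at or below the -5 dBFS threshold — no compression; output -14 dBFS.
Stage 3: 20.8 dB above -34.8 dBFS, reduced 2.5:1 to 8.32 dB above → -26.48 dBFS.

-26.48 dBFS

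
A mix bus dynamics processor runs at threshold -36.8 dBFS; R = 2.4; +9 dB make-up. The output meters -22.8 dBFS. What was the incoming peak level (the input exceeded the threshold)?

-24.8 dBFS

Before make-up, the level was -22.8 − 9 = -31.8 dBFS.
That's 5 dB above the -36.8 dBFS threshold.
Input overshoot = R × output overshoot = 12 dB → input = -36.8 + 12 = -24.8 dBFS.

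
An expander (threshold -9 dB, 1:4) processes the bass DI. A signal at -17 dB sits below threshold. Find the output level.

Below threshold, a 1:4 expander applies gain = (4−1)×(T − x) of attenuation.
(4−1) × 8 = 24 dB, so output = -17 − 24 = -41 dB.

-41 dB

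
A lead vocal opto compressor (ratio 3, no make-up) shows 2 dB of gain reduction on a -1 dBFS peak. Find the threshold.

Input is 3 dB above T (since output overshoot × R = input overshoot: (-3 − T)·3 = -1 − T gives T = -4 dBFS).
Check: -4 + (-1 − (-4))/3 = -4 + 1 = -3 dBFS. ✓

-4 dBFS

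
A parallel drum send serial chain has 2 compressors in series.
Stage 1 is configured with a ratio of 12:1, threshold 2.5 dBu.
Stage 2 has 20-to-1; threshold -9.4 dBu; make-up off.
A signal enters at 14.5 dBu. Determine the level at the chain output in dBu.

-8.755 dBu

Stage 1: 12 dB above 2.5 dBu, reduced 12:1 to 1 dB above → 3.5 dBu.
Stage 2: 3.5 dBu is 12.9 dB over -9.4 dBu; at 20:1 that becomes 0.645 dB over, giving -8.755 dBu.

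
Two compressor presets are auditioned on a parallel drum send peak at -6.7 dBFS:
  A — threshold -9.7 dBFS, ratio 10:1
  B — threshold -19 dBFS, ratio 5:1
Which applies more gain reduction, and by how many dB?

B, by 7.14 dB

A: overshoot 3 dB → output overshoot 0.3 dB → GR 2.7 dB.
B: overshoot 12.3 dB → output overshoot 2.46 dB → GR 9.84 dB.
Difference: 7.14 dB in favour of B.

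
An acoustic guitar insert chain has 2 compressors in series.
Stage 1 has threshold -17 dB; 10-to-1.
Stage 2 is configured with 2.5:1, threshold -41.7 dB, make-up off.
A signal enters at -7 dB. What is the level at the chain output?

Stage 1: 10 dB above -17 dB, reduced 10:1 to 1 dB above → -16 dB.
Stage 2: 25.7 dB above -41.7 dB, reduced 2.5:1 to 10.28 dB above → -31.42 dB.

-31.42 dB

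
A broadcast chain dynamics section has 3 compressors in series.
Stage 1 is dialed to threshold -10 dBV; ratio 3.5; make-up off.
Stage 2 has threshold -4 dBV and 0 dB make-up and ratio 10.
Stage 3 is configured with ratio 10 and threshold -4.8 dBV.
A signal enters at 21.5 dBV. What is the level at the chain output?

Stage 1: overshoot 31.5 dB → 31.5/3.5 = 9 dB → -1 dBV.
Stage 2: overshoot 3 dB → 3/10 = 0.3 dB → -3.7 dBV.
Stage 3: overshoot 1.1 dB → 1.1/10 = 0.11 dB → -4.69 dBV.

-4.69 dBV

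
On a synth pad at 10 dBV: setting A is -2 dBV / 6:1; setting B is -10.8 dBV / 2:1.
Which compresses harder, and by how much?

A: overshoot 12 dB → output overshoot 2 dB → GR 10 dB.
B: overshoot 20.8 dB → output overshoot 10.4 dB → GR 10.4 dB.
B reduces 0.4 dB more.

B, by 0.4 dB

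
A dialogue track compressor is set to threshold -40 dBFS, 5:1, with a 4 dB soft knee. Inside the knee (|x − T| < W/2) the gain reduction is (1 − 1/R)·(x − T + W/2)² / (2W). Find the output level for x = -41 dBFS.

-41.1 dBFS

x − T + W/2 = -41 − (-40) + 2 = 1.
GR = (1 − 1/5) × 1² / 8 = 0.8 × 1 / 8 = 0.1 dB.
Output = -41 − 0.1 = -41.1 dBFS.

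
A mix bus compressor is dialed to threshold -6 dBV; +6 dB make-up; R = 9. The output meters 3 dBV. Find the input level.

21 dBV

Remove make-up: 3 − 6 = -3 dBV.
Post-compression overshoot = -3 − (-6) = 3 dB.
Before 9:1 compression the overshoot was 3 × 9 = 27 dB, so input = -6 + 27 = 21 dBV.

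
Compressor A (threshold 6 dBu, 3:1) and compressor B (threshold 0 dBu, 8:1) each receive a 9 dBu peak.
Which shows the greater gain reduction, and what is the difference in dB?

A: overshoot 3 dB → output overshoot 1 dB → GR 2 dB.
B: overshoot 9 dB → output overshoot 1.125 dB → GR 7.875 dB.
Difference: 5.875 dB in favour of B.

B, by 5.875 dB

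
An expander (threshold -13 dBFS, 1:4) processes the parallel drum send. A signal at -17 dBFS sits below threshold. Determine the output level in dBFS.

-29 dBFS

The input is 4 dB below the -13 dBFS threshold.
A 1:4 expander multiplies undershoot by 4: 4 × 4 = 16 dB below threshold.
Output = -13 − 16 = -29 dBFS.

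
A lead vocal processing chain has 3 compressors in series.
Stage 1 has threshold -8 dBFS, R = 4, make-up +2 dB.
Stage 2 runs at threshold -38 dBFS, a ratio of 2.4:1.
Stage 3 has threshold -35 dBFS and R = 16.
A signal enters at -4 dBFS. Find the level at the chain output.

Stage 1: -4 dBFS is 4 dB over -8 dBFS; at 4:1 that becomes 1 dB over, giving -7 dBFS; +2 dB make-up → -5 dBFS.
Stage 2: overshoot 33 dB → 33/2.4 = 13.75 dB → -24.25 dBFS.
Stage 3: overshoot 10.75 dB → 10.75/16 = 0.671875 dB → -34.328125 dBFS.

-34.328125 dBFS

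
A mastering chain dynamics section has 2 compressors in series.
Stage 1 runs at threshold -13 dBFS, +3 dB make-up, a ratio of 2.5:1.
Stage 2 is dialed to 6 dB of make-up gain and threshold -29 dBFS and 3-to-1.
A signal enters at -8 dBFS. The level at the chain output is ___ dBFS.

Stage 1: overshoot 5 dB → 5/2.5 = 2 dB → -11 dBFS; +3 dB make-up → -8 dBFS.
Stage 2: overshoot 21 dB → 21/3 = 7 dB → -22 dBFS; +6 dB make-up → -16 dBFS.

-16 dBFS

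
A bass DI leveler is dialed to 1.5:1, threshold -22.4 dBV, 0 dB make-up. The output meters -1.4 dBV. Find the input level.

That's 21 dB above the -22.4 dBV threshold.
Input overshoot = R × output overshoot = 31.5 dB → input = -22.4 + 31.5 = 9.1 dBV.

9.1 dBV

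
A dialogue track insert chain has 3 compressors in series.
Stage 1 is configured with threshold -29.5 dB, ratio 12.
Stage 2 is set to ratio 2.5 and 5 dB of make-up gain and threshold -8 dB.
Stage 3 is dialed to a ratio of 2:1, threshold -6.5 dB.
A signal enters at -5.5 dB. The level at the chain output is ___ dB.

-22.5 dB

Stage 1: 24 dB above -29.5 dB, reduced 12:1 to 2 dB above → -27.5 dB.
Stage 2: -27.5 dB ≤ -8 dB, so stage 2 doesn't engage; make-up brings it to -22.5 dB.
Stage 3: -22.5 dB ≤ -6.5 dB, so stage 3 doesn't engage; output -22.5 dB.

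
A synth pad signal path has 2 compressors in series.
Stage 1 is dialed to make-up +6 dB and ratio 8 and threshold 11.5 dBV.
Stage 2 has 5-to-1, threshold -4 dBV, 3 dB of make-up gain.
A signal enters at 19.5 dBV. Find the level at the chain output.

3.5 dBV

Stage 1: 19.5 dBV is 8 dB over 11.5 dBV; at 8:1 that becomes 1 dB over, giving 12.5 dBV; +6 dB make-up → 18.5 dBV.
Stage 2: overshoot 22.5 dB → 22.5/5 = 4.5 dB → 0.5 dBV; +3 dB make-up → 3.5 dBV.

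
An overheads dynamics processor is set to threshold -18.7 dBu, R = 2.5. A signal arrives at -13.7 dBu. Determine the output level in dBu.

-13.7 dBu sits 5 dB over threshold.
The 5 dB excess becomes 2 dB after 2.5:1 reduction.
That puts the output at -16.7 dBu.

-16.7 dBu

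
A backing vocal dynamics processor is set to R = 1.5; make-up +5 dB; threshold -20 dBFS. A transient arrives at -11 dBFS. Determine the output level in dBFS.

-11 dBFS sits 9 dB over threshold.
1.5:1 compression reduces that to 9/1.5 = 6 dB over.
So the level is -20 + 6 = -14 dBFS; make-up adds 5 dB, giving -9 dBFS.

-9 dBFS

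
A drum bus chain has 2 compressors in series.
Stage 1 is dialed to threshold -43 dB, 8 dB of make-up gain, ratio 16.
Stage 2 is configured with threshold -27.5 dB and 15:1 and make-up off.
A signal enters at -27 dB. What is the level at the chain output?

-34 dB

Stage 1: 16 dB above -43 dB, reduced 16:1 to 1 dB above → -42 dB; +8 dB make-up → -34 dB.
Stage 2: -34 dB is at or below the -27.5 dB threshold — no compression; output -34 dB.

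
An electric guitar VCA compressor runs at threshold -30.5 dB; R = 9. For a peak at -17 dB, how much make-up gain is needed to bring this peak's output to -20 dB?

The peak compresses to -30.5 + 13.5/9 = -29 dB.
To reach -20 dB requires -20 − (-29) = 9 dB of make-up.

9 dB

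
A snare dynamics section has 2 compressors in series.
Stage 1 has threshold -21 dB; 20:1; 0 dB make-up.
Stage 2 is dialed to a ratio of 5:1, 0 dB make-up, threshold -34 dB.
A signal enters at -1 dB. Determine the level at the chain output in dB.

-31.2 dB

Stage 1: overshoot 20 dB → 20/20 = 1 dB → -20 dB.
Stage 2: 14 dB above -34 dB, reduced 5:1 to 2.8 dB above → -31.2 dB.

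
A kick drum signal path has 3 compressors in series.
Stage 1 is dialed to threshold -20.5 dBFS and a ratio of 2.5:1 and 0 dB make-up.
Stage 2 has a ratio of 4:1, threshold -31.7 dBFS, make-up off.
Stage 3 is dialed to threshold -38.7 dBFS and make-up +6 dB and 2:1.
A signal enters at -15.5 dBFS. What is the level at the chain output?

-27.55 dBFS

Stage 1: 5 dB above -20.5 dBFS, reduced 2.5:1 to 2 dB above → -18.5 dBFS.
Stage 2: 13.2 dB above -31.7 dBFS, reduced 4:1 to 3.3 dB above → -28.4 dBFS.
Stage 3: -28.4 dBFS is 10.3 dB over -38.7 dBFS; at 2:1 that becomes 5.15 dB over, giving -33.55 dBFS; +6 dB make-up → -27.55 dBFS.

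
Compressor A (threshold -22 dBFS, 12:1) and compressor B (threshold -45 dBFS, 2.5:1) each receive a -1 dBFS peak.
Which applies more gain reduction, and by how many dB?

B, by 7.15 dB

A: GR = 21 − 21/12 = 19.25 dB.
B: GR = 44 − 44/2.5 = 26.4 dB.
B reduces 7.15 dB more.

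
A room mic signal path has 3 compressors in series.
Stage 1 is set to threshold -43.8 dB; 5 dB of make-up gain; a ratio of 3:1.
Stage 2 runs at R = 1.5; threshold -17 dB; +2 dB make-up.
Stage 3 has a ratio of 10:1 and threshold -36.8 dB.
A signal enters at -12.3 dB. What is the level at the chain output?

Stage 1: 31.5 dB above -43.8 dB, reduced 3:1 to 10.5 dB above → -33.3 dB; +5 dB make-up → -28.3 dB.
Stage 2: -28.3 dB is at or below the -17 dB threshold — no compression; make-up brings it to -26.3 dB.
Stage 3: overshoot 10.5 dB → 10.5/10 = 1.05 dB → -35.75 dB.

-35.75 dB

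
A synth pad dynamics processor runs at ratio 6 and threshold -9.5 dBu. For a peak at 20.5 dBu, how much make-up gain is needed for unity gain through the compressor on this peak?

25 dB

The peak compresses to -9.5 + 30/6 = -4.5 dBu.
To reach 20.5 dBu requires 20.5 − (-4.5) = 25 dB of make-up.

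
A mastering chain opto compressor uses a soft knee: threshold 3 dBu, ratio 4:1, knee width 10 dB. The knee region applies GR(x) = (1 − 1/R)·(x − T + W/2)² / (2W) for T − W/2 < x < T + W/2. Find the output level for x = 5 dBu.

x − T + W/2 = 5 − 3 + 5 = 7.
GR = (1 − 1/4) × 7² / 20 = 0.75 × 49 / 20 = 1.8375 dB.
Output = 5 − 1.8375 = 3.1625 dBu.

3.1625 dBu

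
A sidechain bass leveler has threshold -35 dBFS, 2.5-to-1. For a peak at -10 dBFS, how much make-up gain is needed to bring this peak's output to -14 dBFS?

The peak compresses to -35 + 25/2.5 = -25 dBFS.
To reach -14 dBFS requires -14 − (-25) = 11 dB of make-up.

11 dB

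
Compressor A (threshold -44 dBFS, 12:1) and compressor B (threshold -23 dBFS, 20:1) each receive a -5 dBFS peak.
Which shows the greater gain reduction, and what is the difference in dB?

A, by 18.65 dB

A: overshoot 39 dB → output overshoot 3.25 dB → GR 35.75 dB.
B: overshoot 18 dB → output overshoot 0.9 dB → GR 17.1 dB.
Difference: 18.65 dB in favour of A.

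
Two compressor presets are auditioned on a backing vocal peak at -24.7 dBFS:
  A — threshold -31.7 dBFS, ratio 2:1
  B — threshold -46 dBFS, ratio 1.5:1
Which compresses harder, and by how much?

A: overshoot 7 dB → output overshoot 3.5 dB → GR 3.5 dB.
B: overshoot 21.3 dB → output overshoot 14.2 dB → GR 7.1 dB.
B applies 3.6 dB more gain reduction.

B, by 3.6 dB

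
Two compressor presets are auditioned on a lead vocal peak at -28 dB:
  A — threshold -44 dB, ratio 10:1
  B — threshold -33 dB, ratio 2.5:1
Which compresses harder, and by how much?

A: GR = 16 − 16/10 = 14.4 dB.
B: GR = 5 − 5/2.5 = 3 dB.
Difference: 11.4 dB in favour of A.

A, by 11.4 dB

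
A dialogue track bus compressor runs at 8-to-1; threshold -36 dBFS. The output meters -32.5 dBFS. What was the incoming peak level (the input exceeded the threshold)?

-8 dBFS

Post-compression overshoot = -32.5 − (-36) = 3.5 dB.
Input overshoot = R × output overshoot = 28 dB → input = -36 + 28 = -8 dBFS.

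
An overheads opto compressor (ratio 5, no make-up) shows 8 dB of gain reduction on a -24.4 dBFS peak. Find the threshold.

Gain reduction = -24.4 − (-32.4) = 8 dB; output overshoot = GR / (R − 1) = 8 / 4 = 2 dB.
Threshold = output − output overshoot = -32.4 − 2 = -34.4 dBFS.

-34.4 dBFS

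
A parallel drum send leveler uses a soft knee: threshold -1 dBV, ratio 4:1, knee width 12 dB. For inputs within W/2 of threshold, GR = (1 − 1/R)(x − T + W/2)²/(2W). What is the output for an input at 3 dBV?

-0.125 dBV

x − T + W/2 = 3 − (-1) + 6 = 10.
GR = (1 − 1/4) × 10² / 24 = 0.75 × 100 / 24 = 3.125 dB.
Output = 3 − 3.125 = -0.125 dBV.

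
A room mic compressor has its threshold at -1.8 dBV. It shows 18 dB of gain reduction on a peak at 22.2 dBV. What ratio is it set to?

Input overshoot = 22.2 − (-1.8) = 24 dB.
Output overshoot = 24 − 18 = 6 dB.
Ratio = input overshoot / output overshoot = 24 / 6 = 4.

4:1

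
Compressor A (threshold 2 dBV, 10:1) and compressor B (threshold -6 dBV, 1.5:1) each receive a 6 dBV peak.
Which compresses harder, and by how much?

A: overshoot 4 dB → output overshoot 0.4 dB → GR 3.6 dB.
B: overshoot 12 dB → output overshoot 8 dB → GR 4 dB.
B applies 0.4 dB more gain reduction.

B, by 0.4 dB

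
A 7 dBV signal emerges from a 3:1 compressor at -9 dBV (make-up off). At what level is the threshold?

-17 dBV

Input is 24 dB above T (since output overshoot × R = input overshoot: (-9 − T)·3 = 7 − T gives T = -17 dBV).
Check: -17 + (7 − (-17))/3 = -17 + 8 = -9 dBV. ✓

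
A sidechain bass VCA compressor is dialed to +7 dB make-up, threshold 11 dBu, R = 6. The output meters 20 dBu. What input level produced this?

23 dBu

Stripping the +7 dB make-up gives 13 dBu at the gain stage.
Post-compression overshoot = 13 − 11 = 2 dB.
Undo the ratio: input overshoot = 2 × 6 = 12 dB, giving input = 23 dBu.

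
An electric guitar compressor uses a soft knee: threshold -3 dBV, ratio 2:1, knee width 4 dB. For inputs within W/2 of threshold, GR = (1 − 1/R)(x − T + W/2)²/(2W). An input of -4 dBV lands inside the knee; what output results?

x − T + W/2 = -4 − (-3) + 2 = 1.
GR = (1 − 1/2) × 1² / 8 = 0.5 × 1 / 8 = 0.0625 dB.
Output = -4 − 0.0625 = -4.0625 dBV.

-4.0625 dBV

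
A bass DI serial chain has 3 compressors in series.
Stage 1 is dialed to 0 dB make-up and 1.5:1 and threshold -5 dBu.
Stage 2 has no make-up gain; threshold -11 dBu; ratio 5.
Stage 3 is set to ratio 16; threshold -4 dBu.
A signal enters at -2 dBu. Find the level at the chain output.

Stage 1: overshoot 3 dB → 3/1.5 = 2 dB → -3 dBu.
Stage 2: 8 dB above -11 dBu, reduced 5:1 to 1.6 dB above → -9.4 dBu.
Stage 3: below threshold (-9.4 ≤ -4); passes unchanged; output -9.4 dBu.

-9.4 dBu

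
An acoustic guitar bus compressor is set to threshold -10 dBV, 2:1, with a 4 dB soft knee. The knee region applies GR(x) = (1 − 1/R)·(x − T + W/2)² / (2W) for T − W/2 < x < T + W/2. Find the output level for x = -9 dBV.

x − T + W/2 = -9 − (-10) + 2 = 3.
GR = (1 − 1/2) × 3² / 8 = 0.5 × 9 / 8 = 0.5625 dB.
Output = -9 − 0.5625 = -9.5625 dBV.

-9.5625 dBV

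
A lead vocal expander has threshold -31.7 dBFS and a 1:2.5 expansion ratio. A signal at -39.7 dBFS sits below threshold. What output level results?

-51.7 dBFS

Below threshold, a 1:2.5 expander applies gain = (2.5−1)×(T − x) of attenuation.
(2.5−1) × 8 = 12 dB, so output = -39.7 − 12 = -51.7 dBFS.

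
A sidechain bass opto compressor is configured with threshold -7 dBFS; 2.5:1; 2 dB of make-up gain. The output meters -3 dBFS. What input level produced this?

Stripping the +2 dB make-up gives -5 dBFS at the gain stage.
That's 2 dB above the -7 dBFS threshold.
Undo the ratio: input overshoot = 2 × 2.5 = 5 dB, giving input = -2 dBFS.

-2 dBFS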